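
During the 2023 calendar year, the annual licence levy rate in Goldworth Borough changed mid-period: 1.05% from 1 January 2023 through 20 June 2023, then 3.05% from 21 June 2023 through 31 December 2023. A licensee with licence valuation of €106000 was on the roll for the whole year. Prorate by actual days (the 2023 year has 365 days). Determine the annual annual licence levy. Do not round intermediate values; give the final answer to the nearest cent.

€2239.79

1 January – 20 June 2023: 171 days at 1.05% → €106000 × 1.05% × 171/365 = €521.4329
21 June – 31 December 2023: 194 days at 3.05% → €106000 × 3.05% × 194/365 = €1718.3616
Total = €2239.7945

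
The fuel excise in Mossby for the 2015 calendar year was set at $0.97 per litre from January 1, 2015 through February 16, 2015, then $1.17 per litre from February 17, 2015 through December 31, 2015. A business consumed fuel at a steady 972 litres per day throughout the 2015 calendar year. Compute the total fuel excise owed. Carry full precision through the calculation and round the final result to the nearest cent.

$405,955.80

January 1 – February 16, 2015: 47 days × 972 litres/day = 45,684 litres at $0.97/litre → $44,313.48
February 17 – December 31, 2015: 318 days × 972 litres/day = 309,096 litres at $1.17/litre → $361,642.32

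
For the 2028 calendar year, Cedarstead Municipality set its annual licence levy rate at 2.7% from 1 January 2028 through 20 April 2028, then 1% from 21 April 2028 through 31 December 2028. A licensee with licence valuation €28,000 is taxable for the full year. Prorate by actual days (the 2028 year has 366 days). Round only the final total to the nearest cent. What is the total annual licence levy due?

€424.36

1 January – 20 April 2028: 111 days at 2.7% → €28,000 × 2.7% × 111/366 = €229.2787
21 April – 31 December 2028: 255 days at 1% → €28,000 × 1% × 255/366 = €195.0820
Total = €424.3607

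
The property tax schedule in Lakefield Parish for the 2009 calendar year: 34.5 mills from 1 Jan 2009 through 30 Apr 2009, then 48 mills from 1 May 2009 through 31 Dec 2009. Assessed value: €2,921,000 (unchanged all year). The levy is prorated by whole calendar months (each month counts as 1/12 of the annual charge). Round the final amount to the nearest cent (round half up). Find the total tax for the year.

1 Jan – 30 Apr 2009: 4 months at 34.5 mills → €2,921,000 × 3.45% × 4/12 = €33,591.5000
1 May – 31 Dec 2009: 8 months at 48 mills → €2,921,000 × 4.8% × 8/12 = €93,472.0000
Total = €127,063.5000

€127,063.50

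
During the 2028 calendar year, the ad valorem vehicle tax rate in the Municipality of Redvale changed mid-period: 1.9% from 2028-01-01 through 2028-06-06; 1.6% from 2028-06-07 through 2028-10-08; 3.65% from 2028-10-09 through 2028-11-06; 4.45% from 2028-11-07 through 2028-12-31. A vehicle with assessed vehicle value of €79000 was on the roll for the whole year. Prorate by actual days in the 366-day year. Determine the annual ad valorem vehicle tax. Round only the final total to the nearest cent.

2028-01-01 to 2028-06-06: 158 days at 1.9% → €79000 × 1.9% × 158/366 = €647.9727
2028-06-07 to 2028-10-08: 124 days at 1.6% → €79000 × 1.6% × 124/366 = €428.2404
2028-10-09 to 2028-11-06: 29 days at 3.65% → €79000 × 3.65% × 29/366 = €228.4740
2028-11-07 to 2028-12-31: 55 days at 4.45% → €79000 × 4.45% × 55/366 = €528.2855
Total = €1832.9727

€1832.97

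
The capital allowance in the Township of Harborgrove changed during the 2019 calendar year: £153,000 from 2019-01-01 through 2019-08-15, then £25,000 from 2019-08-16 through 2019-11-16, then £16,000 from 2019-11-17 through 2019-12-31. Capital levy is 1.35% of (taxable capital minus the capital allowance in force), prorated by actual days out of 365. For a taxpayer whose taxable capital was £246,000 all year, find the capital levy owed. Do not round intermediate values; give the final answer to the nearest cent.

2019-01-01 to 2019-08-15: 227 days, exemption £153,000 → (£246,000 − £153,000) × 1.35% × 227/365 = £780.8178
2019-08-16 to 2019-11-16: 93 days, exemption £25,000 → (£246,000 − £25,000) × 1.35% × 93/365 = £760.1795
2019-11-17 to 2019-12-31: 45 days, exemption £16,000 → (£246,000 − £16,000) × 1.35% × 45/365 = £382.8082
Total = £1,923.8055

£1,923.81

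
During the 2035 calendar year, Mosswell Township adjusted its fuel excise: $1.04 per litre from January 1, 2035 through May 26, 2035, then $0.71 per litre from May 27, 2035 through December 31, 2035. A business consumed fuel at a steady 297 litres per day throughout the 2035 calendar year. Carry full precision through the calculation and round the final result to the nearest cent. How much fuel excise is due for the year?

January 1 – May 26, 2035: 146 days × 297 litres/day = 43,362 litres at $1.04/litre → $45,096.48
May 27 – December 31, 2035: 219 days × 297 litres/day = 65,043 litres at $0.71/litre → $46,180.53

$91,277.01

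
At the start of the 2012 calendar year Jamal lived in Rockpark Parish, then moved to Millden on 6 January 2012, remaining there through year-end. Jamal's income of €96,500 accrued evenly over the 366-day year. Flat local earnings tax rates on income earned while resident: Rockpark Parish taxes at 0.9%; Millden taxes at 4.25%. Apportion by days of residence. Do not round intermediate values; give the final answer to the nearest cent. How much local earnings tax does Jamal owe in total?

Rockpark Parish, 1 January – 5 January 2012: 5 days → €96,500 × 0.9% × 5/366 = €11.8648
Millden, 6 January – 31 December 2012: 361 days → €96,500 × 4.25% × 361/366 = €4,045.2220
Total = €4,057.0867

€4,057.09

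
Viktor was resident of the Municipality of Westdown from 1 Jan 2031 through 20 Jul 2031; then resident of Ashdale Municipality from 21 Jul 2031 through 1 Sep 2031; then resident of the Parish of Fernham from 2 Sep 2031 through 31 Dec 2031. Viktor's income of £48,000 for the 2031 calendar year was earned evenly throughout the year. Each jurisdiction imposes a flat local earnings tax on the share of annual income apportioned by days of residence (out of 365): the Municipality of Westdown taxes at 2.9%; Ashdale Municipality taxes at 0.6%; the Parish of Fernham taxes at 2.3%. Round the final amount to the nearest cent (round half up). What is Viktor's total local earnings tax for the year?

The Municipality of Westdown, 1 Jan – 20 Jul 2031: 201 days → £48,000 × 2.9% × 201/365 = £766.5534
Ashdale Municipality, 21 Jul – 1 Sep 2031: 43 days → £48,000 × 0.6% × 43/365 = £33.9288
The Parish of Fernham, 2 Sep – 31 Dec 2031: 121 days → £48,000 × 2.3% × 121/365 = £365.9836
Total = £1,166.4658

£1,166.47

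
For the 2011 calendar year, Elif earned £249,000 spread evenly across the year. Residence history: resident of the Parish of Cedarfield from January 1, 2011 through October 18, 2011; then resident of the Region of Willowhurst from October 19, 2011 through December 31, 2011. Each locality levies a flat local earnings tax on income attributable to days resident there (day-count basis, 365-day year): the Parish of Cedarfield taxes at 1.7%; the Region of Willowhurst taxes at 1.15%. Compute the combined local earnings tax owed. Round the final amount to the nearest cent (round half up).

£3,955.35

The Parish of Cedarfield, January 1 – October 18, 2011: 291 days → £249,000 × 1.7% × 291/365 = £3,374.8027
The Region of Willowhurst, October 19 – December 31, 2011: 74 days → £249,000 × 1.15% × 74/365 = £580.5452
Total = £3,955.3479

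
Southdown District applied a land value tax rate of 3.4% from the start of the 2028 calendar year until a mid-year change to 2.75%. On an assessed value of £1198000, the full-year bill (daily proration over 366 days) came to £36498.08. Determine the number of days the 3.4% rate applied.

Let d = days at the first rate; then 366 − d days at the second rate.
£1198000 × [3.4%·d + 2.75%·(366−d)] / 366 = £36498.08
Solving gives d = 167, so the new rate took effect on 16 June 2028.

167 days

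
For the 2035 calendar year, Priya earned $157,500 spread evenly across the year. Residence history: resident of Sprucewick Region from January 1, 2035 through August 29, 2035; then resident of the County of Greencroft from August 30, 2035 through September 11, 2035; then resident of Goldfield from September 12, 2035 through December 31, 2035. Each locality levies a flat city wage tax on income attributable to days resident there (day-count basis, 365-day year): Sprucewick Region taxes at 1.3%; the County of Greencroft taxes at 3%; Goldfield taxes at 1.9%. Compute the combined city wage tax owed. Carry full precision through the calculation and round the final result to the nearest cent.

Sprucewick Region, January 1 – August 29, 2035: 241 days → $157,500 × 1.3% × 241/365 = $1,351.9110
The County of Greencroft, August 30 – September 11, 2035: 13 days → $157,500 × 3% × 13/365 = $168.2877
Goldfield, September 12 – December 31, 2035: 111 days → $157,500 × 1.9% × 111/365 = $910.0479
Total = $2,430.2466

$2,430.25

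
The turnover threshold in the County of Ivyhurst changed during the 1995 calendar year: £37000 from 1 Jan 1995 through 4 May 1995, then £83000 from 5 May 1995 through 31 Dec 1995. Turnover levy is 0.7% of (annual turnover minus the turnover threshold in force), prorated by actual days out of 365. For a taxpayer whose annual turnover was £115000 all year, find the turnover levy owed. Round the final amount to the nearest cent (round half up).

£333.39

1 Jan – 4 May 1995: 124 days, exemption £37000 → (£115000 − £37000) × 0.7% × 124/365 = £185.4904
5 May – 31 Dec 1995: 241 days, exemption £83000 → (£115000 − £83000) × 0.7% × 241/365 = £147.9014
Total = £333.3918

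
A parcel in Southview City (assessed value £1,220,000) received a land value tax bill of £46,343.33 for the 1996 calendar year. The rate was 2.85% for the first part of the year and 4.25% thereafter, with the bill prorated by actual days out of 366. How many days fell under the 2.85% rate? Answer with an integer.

Let d = days at the first rate; then 366 − d days at the second rate.
£1,220,000 × [2.85%·d + 4.25%·(366−d)] / 366 = £46,343.33
Solving gives d = 118, so the new rate took effect on April 28, 1996.

118 days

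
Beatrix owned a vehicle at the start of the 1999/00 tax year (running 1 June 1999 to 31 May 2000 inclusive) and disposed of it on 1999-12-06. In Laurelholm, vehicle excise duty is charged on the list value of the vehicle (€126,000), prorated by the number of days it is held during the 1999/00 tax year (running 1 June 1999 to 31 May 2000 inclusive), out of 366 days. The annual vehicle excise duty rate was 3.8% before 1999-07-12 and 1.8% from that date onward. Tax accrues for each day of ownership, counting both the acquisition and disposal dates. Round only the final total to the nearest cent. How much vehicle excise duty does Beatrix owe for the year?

1999-06-01 to 1999-07-11: 41 days at 3.8% → €126,000 × 3.8% × 41/366 = €536.3607
1999-07-12 to 1999-12-06: 148 days at 1.8% → €126,000 × 1.8% × 148/366 = €917.1148
Total = €1,453.4754

€1,453.48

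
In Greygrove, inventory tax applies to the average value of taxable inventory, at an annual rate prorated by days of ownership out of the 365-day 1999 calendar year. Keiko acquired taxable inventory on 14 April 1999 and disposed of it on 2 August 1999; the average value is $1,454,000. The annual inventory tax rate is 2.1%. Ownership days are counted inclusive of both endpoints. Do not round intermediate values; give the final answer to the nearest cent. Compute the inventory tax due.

Days held (14 April – 2 August 1999): 111 out of 365
Tax = $1,454,000 × 2.1% × 111/365 = $9,285.6822

$9,285.68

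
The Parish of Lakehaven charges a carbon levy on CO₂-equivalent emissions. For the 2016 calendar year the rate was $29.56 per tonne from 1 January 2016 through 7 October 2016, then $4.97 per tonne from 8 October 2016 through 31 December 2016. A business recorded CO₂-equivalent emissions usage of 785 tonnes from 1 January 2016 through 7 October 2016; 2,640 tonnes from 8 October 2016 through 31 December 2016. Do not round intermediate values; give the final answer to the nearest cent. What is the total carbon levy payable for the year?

1 January – 7 October 2016: 785 tonnes at $29.56/tonne → $23,204.60
8 October – 31 December 2016: 2,640 tonnes at $4.97/tonne → $13,120.80

$36,325.40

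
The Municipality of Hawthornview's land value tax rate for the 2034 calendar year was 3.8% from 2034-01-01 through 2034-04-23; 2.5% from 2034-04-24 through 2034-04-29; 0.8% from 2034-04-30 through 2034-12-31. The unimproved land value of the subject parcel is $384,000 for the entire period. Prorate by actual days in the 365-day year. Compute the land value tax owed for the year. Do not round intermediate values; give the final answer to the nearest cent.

$6,745.78

2034-01-01 to 2034-04-23: 113 days at 3.8% → $384,000 × 3.8% × 113/365 = $4,517.5233
2034-04-24 to 2034-04-29: 6 days at 2.5% → $384,000 × 2.5% × 6/365 = $157.8082
2034-04-30 to 2034-12-31: 246 days at 0.8% → $384,000 × 0.8% × 246/365 = $2,070.4438
Total = $6,745.7753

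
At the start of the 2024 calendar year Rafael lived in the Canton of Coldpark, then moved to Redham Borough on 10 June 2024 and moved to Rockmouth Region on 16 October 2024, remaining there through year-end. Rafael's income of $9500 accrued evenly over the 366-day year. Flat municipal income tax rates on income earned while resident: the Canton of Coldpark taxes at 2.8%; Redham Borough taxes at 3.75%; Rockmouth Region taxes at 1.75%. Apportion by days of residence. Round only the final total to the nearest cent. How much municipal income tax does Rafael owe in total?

$276.58

The Canton of Coldpark, 1 January – 9 June 2024: 161 days → $9500 × 2.8% × 161/366 = $117.0109
Redham Borough, 10 June – 15 October 2024: 128 days → $9500 × 3.75% × 128/366 = $124.5902
Rockmouth Region, 16 October – 31 December 2024: 77 days → $9500 × 1.75% × 77/366 = $34.9761
Total = $276.5772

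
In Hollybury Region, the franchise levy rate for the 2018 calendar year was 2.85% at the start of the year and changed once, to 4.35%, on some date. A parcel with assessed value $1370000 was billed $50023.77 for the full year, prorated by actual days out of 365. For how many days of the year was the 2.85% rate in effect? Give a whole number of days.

170 days

Let d = days at the first rate; then 365 − d days at the second rate.
$1370000 × [2.85%·d + 4.35%·(365−d)] / 365 = $50023.77
Solving gives d = 170, so the new rate took effect on June 20, 2018.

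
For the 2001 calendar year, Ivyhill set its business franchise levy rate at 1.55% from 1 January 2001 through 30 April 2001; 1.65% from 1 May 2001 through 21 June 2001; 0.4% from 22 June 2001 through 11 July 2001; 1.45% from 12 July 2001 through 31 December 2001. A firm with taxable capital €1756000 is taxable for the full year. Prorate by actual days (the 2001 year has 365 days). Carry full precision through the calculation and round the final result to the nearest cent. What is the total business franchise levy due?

1 January – 30 April 2001: 120 days at 1.55% → €1756000 × 1.55% × 120/365 = €8948.3836
1 May – 21 June 2001: 52 days at 1.65% → €1756000 × 1.65% × 52/365 = €4127.8027
22 June – 11 July 2001: 20 days at 0.4% → €1756000 × 0.4% × 20/365 = €384.8767
12 July – 31 December 2001: 173 days at 1.45% → €1756000 × 1.45% × 173/365 = €12068.2904
Total = €25529.3534

€25529.35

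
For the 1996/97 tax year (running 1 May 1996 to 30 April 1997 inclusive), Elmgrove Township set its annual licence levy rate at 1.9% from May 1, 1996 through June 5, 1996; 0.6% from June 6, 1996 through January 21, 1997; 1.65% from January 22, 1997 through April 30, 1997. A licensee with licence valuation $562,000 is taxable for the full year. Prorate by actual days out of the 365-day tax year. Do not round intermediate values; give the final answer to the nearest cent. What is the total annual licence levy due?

May 1 – June 5, 1996: 36 days at 1.9% → $562,000 × 1.9% × 36/365 = $1,053.1726
June 6, 1996 – January 21, 1997: 230 days at 0.6% → $562,000 × 0.6% × 230/365 = $2,124.8219
January 22 – April 30, 1997: 99 days at 1.65% → $562,000 × 1.65% × 99/365 = $2,515.1425
Total = $5,693.1370

$5,693.14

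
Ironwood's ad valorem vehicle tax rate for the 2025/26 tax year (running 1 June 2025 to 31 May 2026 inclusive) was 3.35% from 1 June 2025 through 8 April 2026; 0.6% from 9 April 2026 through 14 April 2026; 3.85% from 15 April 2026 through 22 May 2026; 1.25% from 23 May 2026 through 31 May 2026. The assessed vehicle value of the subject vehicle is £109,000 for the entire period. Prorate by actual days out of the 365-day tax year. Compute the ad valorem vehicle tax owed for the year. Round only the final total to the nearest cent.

1 June 2025 – 8 April 2026: 312 days at 3.35% → £109,000 × 3.35% × 312/365 = £3,121.2822
9 April – 14 April 2026: 6 days at 0.6% → £109,000 × 0.6% × 6/365 = £10.7507
15 April – 22 May 2026: 38 days at 3.85% → £109,000 × 3.85% × 38/365 = £436.8959
23 May – 31 May 2026: 9 days at 1.25% → £109,000 × 1.25% × 9/365 = £33.5959
Total = £3,602.5247

£3,602.52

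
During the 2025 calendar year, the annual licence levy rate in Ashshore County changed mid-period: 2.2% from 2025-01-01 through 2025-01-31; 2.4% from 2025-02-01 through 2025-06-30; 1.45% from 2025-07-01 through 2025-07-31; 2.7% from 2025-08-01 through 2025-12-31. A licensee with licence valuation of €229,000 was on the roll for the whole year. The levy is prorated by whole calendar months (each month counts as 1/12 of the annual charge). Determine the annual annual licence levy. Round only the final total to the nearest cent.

2025-01-01 to 2025-01-31: 1 month at 2.2% → €229,000 × 2.2% × 1/12 = €419.8333
2025-02-01 to 2025-06-30: 5 months at 2.4% → €229,000 × 2.4% × 5/12 = €2,290.0000
2025-07-01 to 2025-07-31: 1 month at 1.45% → €229,000 × 1.45% × 1/12 = €276.7083
2025-08-01 to 2025-12-31: 5 months at 2.7% → €229,000 × 2.7% × 5/12 = €2,576.2500
Total = €5,562.7917

€5,562.79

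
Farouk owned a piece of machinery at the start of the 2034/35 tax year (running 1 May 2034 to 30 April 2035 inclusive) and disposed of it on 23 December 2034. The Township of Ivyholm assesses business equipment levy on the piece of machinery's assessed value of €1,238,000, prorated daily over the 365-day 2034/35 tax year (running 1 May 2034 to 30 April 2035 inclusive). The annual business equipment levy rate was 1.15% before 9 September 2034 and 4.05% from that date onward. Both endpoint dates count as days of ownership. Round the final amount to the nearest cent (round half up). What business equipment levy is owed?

1 May – 8 September 2034: 131 days at 1.15% → €1,238,000 × 1.15% × 131/365 = €5,109.7178
9 September – 23 December 2034: 106 days at 4.05% → €1,238,000 × 4.05% × 106/365 = €14,560.9151
Total = €19,670.6329

€19,670.63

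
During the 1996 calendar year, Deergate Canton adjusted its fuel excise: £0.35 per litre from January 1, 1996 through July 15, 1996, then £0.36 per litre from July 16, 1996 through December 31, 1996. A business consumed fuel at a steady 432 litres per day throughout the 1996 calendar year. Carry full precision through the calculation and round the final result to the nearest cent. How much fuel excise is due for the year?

£56,069.28

January 1 – July 15, 1996: 197 days × 432 litres/day = 85,104 litres at £0.35/litre → £29,786.40
July 16 – December 31, 1996: 169 days × 432 litres/day = 73,008 litres at £0.36/litre → £26,282.88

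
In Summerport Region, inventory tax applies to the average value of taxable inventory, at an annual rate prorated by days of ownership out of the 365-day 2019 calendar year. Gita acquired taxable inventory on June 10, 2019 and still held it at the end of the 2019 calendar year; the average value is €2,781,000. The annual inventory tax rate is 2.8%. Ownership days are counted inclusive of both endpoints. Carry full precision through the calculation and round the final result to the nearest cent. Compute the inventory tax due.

€43,734.08

Days held (June 10 – December 31, 2019): 205 out of 365
Tax = €2,781,000 × 2.8% × 205/365 = €43,734.0822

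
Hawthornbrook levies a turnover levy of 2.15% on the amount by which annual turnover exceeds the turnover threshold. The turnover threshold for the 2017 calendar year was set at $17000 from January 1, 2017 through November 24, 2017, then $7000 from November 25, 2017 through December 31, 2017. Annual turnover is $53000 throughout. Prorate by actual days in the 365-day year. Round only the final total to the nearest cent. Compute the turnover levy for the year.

$795.79

January 1 – November 24, 2017: 328 days, exemption $17000 → ($53000 − $17000) × 2.15% × 328/365 = $695.5397
November 25 – December 31, 2017: 37 days, exemption $7000 → ($53000 − $7000) × 2.15% × 37/365 = $100.2548
Total = $795.7945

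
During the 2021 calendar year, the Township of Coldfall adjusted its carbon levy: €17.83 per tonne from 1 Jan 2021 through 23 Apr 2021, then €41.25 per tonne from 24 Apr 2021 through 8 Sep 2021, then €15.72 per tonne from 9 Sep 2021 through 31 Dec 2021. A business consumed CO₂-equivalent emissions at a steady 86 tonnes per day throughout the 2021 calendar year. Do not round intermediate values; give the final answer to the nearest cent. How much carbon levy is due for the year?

€816,945.82

1 Jan – 23 Apr 2021: 113 days × 86 tonnes/day = 9,718 tonnes at €17.83/tonne → €173,271.94
24 Apr – 8 Sep 2021: 138 days × 86 tonnes/day = 11,868 tonnes at €41.25/tonne → €489,555.00
9 Sep – 31 Dec 2021: 114 days × 86 tonnes/day = 9,804 tonnes at €15.72/tonne → €154,118.88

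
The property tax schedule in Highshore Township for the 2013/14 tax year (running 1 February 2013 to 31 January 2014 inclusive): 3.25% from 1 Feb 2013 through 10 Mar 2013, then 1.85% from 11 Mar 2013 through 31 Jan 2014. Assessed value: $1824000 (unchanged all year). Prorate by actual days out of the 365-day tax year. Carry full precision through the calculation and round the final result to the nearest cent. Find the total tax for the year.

$36402.54

1 Feb – 10 Mar 2013: 38 days at 3.25% → $1824000 × 3.25% × 38/365 = $6171.6164
11 Mar 2013 – 31 Jan 2014: 327 days at 1.85% → $1824000 × 1.85% × 327/365 = $30230.9260
Total = $36402.5425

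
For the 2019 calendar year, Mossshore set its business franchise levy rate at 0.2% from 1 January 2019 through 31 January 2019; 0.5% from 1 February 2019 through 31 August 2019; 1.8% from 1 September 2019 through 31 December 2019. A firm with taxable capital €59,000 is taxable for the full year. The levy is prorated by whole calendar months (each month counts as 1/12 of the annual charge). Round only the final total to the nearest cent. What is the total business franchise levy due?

1 January – 31 January 2019: 1 month at 0.2% → €59,000 × 0.2% × 1/12 = €9.8333
1 February – 31 August 2019: 7 months at 0.5% → €59,000 × 0.5% × 7/12 = €172.0833
1 September – 31 December 2019: 4 months at 1.8% → €59,000 × 1.8% × 4/12 = €354.0000
Total = €535.9167

€535.92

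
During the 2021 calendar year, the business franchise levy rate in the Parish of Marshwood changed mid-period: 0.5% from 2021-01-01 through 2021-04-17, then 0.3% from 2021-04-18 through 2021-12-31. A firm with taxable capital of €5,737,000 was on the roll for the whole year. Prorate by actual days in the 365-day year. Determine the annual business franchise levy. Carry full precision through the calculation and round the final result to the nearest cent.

€20,574.61

2021-01-01 to 2021-04-17: 107 days at 0.5% → €5,737,000 × 0.5% × 107/365 = €8,409.0274
2021-04-18 to 2021-12-31: 258 days at 0.3% → €5,737,000 × 0.3% × 258/365 = €12,165.5836
Total = €20,574.6110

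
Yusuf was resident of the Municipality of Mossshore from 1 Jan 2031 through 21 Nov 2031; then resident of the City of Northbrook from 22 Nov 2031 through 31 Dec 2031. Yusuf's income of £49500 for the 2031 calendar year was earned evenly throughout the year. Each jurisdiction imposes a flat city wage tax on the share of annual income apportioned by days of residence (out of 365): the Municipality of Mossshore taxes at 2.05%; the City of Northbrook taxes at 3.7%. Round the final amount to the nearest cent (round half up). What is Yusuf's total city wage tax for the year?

The Municipality of Mossshore, 1 Jan – 21 Nov 2031: 325 days → £49500 × 2.05% × 325/365 = £903.5445
The City of Northbrook, 22 Nov – 31 Dec 2031: 40 days → £49500 × 3.7% × 40/365 = £200.7123
Total = £1104.2568

£1104.26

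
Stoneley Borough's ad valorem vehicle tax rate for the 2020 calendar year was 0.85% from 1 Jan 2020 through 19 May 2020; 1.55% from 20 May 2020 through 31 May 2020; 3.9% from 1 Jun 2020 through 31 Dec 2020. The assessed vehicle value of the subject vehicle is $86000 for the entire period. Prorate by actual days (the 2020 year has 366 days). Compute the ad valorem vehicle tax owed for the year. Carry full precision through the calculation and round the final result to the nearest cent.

1 Jan – 19 May 2020: 140 days at 0.85% → $86000 × 0.85% × 140/366 = $279.6175
20 May – 31 May 2020: 12 days at 1.55% → $86000 × 1.55% × 12/366 = $43.7049
1 Jun – 31 Dec 2020: 214 days at 3.9% → $86000 × 3.9% × 214/366 = $1961.0820
Total = $2284.4044

$2284.40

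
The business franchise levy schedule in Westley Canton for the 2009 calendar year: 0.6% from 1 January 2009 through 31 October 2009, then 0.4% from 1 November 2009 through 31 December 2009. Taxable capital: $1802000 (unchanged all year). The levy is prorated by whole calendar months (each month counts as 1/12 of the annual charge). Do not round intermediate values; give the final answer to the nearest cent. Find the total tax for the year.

$10211.33

1 January – 31 October 2009: 10 months at 0.6% → $1802000 × 0.6% × 10/12 = $9010.0000
1 November – 31 December 2009: 2 months at 0.4% → $1802000 × 0.4% × 2/12 = $1201.3333
Total = $10211.3333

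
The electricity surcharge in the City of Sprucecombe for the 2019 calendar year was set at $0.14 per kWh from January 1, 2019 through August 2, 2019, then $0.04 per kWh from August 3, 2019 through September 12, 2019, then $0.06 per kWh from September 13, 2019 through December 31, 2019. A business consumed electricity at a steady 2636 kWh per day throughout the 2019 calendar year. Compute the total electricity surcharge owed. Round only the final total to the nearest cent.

January 1 – August 2, 2019: 214 days × 2636 kWh/day = 564,104 kWh at $0.14/kWh → $78,974.56
August 3 – September 12, 2019: 41 days × 2636 kWh/day = 108,076 kWh at $0.04/kWh → $4,323.04
September 13 – December 31, 2019: 110 days × 2636 kWh/day = 289,960 kWh at $0.06/kWh → $17,397.60

$100,695.20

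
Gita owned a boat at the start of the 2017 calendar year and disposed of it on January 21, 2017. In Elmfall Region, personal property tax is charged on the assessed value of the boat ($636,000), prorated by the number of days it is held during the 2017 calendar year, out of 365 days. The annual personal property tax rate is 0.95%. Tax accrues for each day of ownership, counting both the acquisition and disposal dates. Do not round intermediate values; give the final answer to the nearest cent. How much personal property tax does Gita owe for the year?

Days held (January 1 – January 21, 2017): 21 out of 365
Tax = $636,000 × 0.95% × 21/365 = $347.6219

$347.62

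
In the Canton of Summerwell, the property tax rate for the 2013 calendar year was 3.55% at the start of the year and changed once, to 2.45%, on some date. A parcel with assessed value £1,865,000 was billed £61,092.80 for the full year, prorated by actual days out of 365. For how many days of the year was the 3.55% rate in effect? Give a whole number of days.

274 days

Let d = days at the first rate; then 365 − d days at the second rate.
£1,865,000 × [3.55%·d + 2.45%·(365−d)] / 365 = £61,092.80
Solving gives d = 274, so the new rate took effect on October 2, 2013.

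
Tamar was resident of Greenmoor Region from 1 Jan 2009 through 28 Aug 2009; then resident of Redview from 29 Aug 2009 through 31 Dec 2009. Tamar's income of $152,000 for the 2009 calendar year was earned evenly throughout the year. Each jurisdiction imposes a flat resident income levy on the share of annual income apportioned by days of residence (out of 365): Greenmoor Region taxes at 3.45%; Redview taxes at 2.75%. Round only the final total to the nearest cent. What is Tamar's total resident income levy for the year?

$4,879.62

Greenmoor Region, 1 Jan – 28 Aug 2009: 240 days → $152,000 × 3.45% × 240/365 = $3,448.1096
Redview, 29 Aug – 31 Dec 2009: 125 days → $152,000 × 2.75% × 125/365 = $1,431.5068
Total = $4,879.6164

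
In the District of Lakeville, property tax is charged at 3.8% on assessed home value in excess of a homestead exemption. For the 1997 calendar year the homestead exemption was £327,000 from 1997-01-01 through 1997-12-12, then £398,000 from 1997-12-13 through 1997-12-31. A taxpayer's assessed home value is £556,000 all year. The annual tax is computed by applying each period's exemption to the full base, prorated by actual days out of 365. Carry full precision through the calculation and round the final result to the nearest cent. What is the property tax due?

£8,561.56

1997-01-01 to 1997-12-12: 346 days, exemption £327,000 → (£556,000 − £327,000) × 3.8% × 346/365 = £8,249.0192
1997-12-13 to 1997-12-31: 19 days, exemption £398,000 → (£556,000 − £398,000) × 3.8% × 19/365 = £312.5370
Total = £8,561.5562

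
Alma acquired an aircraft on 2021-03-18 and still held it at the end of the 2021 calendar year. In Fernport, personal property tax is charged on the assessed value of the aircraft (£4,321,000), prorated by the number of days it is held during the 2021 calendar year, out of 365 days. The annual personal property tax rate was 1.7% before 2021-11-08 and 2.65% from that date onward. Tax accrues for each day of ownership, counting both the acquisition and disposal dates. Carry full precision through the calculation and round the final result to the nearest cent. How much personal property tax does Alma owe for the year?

2021-03-18 to 2021-11-07: 235 days at 1.7% → £4,321,000 × 1.7% × 235/365 = £47,294.2329
2021-11-08 to 2021-12-31: 54 days at 2.65% → £4,321,000 × 2.65% × 54/365 = £16,940.6877
Total = £64,234.9205

£64,234.92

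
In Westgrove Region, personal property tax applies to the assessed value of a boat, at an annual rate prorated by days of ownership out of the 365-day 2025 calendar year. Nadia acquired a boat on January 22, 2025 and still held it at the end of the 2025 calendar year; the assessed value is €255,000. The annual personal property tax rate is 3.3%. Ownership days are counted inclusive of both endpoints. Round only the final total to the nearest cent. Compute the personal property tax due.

€7,930.85

Days held (January 22 – December 31, 2025): 344 out of 365
Tax = €255,000 × 3.3% × 344/365 = €7,930.8493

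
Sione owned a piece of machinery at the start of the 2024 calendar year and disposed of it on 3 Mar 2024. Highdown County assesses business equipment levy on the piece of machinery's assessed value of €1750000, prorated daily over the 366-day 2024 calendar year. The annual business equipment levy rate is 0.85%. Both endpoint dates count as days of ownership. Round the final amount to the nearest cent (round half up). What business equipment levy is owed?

€2560.45

Days held (1 Jan – 3 Mar 2024): 63 out of 366
Tax = €1750000 × 0.85% × 63/366 = €2560.4508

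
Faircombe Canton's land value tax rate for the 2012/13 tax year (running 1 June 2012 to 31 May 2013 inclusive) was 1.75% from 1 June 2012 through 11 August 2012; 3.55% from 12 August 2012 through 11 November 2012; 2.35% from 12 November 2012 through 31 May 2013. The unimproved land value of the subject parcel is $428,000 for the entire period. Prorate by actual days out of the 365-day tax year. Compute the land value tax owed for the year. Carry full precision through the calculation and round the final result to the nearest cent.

1 June – 11 August 2012: 72 days at 1.75% → $428,000 × 1.75% × 72/365 = $1,477.4795
12 August – 11 November 2012: 92 days at 3.55% → $428,000 × 3.55% × 92/365 = $3,829.7205
12 November 2012 – 31 May 2013: 201 days at 2.35% → $428,000 × 2.35% × 201/365 = $5,538.7890
Total = $10,845.9890

$10,845.99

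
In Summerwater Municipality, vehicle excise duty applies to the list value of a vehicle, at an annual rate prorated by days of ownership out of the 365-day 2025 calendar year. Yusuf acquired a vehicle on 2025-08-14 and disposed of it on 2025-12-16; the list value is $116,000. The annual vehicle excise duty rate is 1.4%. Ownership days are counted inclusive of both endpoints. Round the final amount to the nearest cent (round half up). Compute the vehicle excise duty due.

Days held (2025-08-14 to 2025-12-16): 125 out of 365
Tax = $116,000 × 1.4% × 125/365 = $556.1644

$556.16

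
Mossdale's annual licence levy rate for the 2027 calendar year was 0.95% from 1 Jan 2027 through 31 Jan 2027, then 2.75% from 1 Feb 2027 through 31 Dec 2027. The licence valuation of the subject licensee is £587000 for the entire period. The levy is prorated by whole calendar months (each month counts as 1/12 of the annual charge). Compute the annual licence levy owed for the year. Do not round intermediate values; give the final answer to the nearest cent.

£15262.00

1 Jan – 31 Jan 2027: 1 month at 0.95% → £587000 × 0.95% × 1/12 = £464.7083
1 Feb – 31 Dec 2027: 11 months at 2.75% → £587000 × 2.75% × 11/12 = £14797.2917
Total = £15262.0000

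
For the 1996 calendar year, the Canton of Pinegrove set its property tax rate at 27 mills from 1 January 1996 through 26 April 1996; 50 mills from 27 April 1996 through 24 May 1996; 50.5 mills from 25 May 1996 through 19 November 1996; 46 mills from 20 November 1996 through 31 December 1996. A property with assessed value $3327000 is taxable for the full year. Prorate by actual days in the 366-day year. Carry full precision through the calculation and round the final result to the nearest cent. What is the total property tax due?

$141174.79

1 January – 26 April 1996: 117 days at 27 mills → $3327000 × 2.7% × 117/366 = $28715.8279
27 April – 24 May 1996: 28 days at 50 mills → $3327000 × 5% × 28/366 = $12726.2295
25 May – 19 November 1996: 179 days at 50.5 mills → $3327000 × 5.05% × 179/366 = $82170.5369
20 November – 31 December 1996: 42 days at 46 mills → $3327000 × 4.6% × 42/366 = $17562.1967
Total = $141174.7910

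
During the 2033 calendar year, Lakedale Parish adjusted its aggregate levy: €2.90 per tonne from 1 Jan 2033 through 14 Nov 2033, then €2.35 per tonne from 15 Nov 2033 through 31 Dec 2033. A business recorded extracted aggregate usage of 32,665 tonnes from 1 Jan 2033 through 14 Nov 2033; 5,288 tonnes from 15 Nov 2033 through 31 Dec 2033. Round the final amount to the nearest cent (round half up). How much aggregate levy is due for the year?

1 Jan – 14 Nov 2033: 32,665 tonnes at €2.90/tonne → €94,728.50
15 Nov – 31 Dec 2033: 5,288 tonnes at €2.35/tonne → €12,426.80

€107,155.30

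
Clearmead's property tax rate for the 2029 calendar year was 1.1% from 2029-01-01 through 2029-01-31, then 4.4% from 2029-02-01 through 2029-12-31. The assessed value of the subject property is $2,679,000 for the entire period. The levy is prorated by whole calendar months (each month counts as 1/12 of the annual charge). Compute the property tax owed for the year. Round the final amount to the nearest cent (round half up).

2029-01-01 to 2029-01-31: 1 month at 1.1% → $2,679,000 × 1.1% × 1/12 = $2,455.7500
2029-02-01 to 2029-12-31: 11 months at 4.4% → $2,679,000 × 4.4% × 11/12 = $108,053.0000
Total = $110,508.7500

$110,508.75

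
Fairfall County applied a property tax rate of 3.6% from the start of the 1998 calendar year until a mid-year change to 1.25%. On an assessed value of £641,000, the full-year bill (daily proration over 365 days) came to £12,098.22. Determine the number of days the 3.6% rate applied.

Let d = days at the first rate; then 365 − d days at the second rate.
£641,000 × [3.6%·d + 1.25%·(365−d)] / 365 = £12,098.22
Solving gives d = 99, so the new rate took effect on 10 Apr 1998.

99 days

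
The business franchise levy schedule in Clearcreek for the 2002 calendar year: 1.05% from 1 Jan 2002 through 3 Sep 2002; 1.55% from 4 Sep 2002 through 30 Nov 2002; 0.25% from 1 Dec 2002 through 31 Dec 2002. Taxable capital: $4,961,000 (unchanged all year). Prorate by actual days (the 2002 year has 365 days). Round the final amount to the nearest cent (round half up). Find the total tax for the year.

$54,700.12

1 Jan – 3 Sep 2002: 246 days at 1.05% → $4,961,000 × 1.05% × 246/365 = $35,107.5699
4 Sep – 30 Nov 2002: 88 days at 1.55% → $4,961,000 × 1.55% × 88/365 = $18,539.1890
1 Dec – 31 Dec 2002: 31 days at 0.25% → $4,961,000 × 0.25% × 31/365 = $1,053.3630
Total = $54,700.1219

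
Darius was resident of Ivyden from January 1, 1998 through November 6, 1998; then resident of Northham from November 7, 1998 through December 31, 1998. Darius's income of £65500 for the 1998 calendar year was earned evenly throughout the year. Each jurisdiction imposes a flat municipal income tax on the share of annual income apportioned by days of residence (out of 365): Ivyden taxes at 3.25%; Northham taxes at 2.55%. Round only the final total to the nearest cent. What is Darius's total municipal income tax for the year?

£2059.66

Ivyden, January 1 – November 6, 1998: 310 days → £65500 × 3.25% × 310/365 = £1807.9795
Northham, November 7 – December 31, 1998: 55 days → £65500 × 2.55% × 55/365 = £251.6815
Total = £2059.6610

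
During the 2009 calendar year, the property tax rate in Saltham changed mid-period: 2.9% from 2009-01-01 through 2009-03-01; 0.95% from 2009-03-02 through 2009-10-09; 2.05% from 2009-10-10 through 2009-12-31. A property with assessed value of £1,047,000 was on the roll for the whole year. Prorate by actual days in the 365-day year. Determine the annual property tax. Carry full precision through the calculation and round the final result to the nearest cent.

2009-01-01 to 2009-03-01: 60 days at 2.9% → £1,047,000 × 2.9% × 60/365 = £4,991.1781
2009-03-02 to 2009-10-09: 222 days at 0.95% → £1,047,000 × 0.95% × 222/365 = £6,049.6521
2009-10-10 to 2009-12-31: 83 days at 2.05% → £1,047,000 × 2.05% × 83/365 = £4,880.7411
Total = £15,921.5712

£15,921.57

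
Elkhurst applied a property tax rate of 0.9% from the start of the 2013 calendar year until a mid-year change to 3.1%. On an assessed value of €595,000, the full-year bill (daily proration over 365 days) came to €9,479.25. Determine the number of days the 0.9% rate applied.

250 days

Let d = days at the first rate; then 365 − d days at the second rate.
€595,000 × [0.9%·d + 3.1%·(365−d)] / 365 = €9,479.25
Solving gives d = 250, so the new rate took effect on September 8, 2013.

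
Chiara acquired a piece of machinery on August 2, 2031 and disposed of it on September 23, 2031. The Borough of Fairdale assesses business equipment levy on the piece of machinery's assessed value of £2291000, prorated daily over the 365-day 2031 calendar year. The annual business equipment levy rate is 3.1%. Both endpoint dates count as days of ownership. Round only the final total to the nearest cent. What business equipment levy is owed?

Days held (August 2 – September 23, 2031): 53 out of 365
Tax = £2291000 × 3.1% × 53/365 = £10312.6384

£10312.64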